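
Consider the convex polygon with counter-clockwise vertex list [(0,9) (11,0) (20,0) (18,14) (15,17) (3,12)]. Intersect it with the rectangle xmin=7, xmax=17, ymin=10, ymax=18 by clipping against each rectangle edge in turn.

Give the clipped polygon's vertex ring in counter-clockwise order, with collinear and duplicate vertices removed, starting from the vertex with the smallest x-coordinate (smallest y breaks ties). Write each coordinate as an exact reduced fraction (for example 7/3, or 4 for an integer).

1. After x ≥ 7: [(7,36/11) (11,0) (20,0) (18,14) (15,17) (7,41/3)]
2. After x ≤ 17: [(7,36/11) (11,0) (17,0) (17,15) (15,17) (7,41/3)]
3. After y ≥ 10: [(7,10) (17,10) (17,15) (15,17) (7,41/3)]
4. After y ≤ 18: [(7,10) (17,10) (17,15) (15,17) (7,41/3)]
5. Canonical ring: [(7,10) (17,10) (17,15) (15,17) (7,41/3)]

Clipped polygon: [(7,10) (17,10) (17,15) (15,17) (7,41/3)]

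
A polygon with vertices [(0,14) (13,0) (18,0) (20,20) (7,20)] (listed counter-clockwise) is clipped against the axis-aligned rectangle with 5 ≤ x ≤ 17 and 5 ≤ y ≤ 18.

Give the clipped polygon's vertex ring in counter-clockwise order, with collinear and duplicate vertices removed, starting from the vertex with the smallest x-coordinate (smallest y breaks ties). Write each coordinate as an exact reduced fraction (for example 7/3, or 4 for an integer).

1. After x ≥ 5: [(5,128/7) (5,112/13) (13,0) (18,0) (20,20) (7,20)]
2. After x ≤ 17: [(5,128/7) (5,112/13) (13,0) (17,0) (17,20) (7,20)]
3. After y ≥ 5: [(5,128/7) (5,112/13) (117/14,5) (17,5) (17,20) (7,20)]
4. After y ≤ 18: [(5,18) (5,112/13) (117/14,5) (17,5) (17,18)]
5. Canonical ring: [(5,112/13) (117/14,5) (17,5) (17,18) (5,18)]

Clipped polygon: [(5,112/13) (117/14,5) (17,5) (17,18) (5,18)]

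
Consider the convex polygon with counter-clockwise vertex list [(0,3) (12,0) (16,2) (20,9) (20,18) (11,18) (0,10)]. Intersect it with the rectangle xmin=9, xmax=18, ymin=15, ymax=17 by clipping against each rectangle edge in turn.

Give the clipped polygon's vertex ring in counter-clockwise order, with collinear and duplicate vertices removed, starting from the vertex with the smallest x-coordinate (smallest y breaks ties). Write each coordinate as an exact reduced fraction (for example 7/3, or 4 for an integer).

Clipped polygon: [(9,15) (18,15) (18,17) (77/8,17) (9,182/11)]

1. After x ≥ 9: [(9,3/4) (12,0) (16,2) (20,9) (20,18) (11,18) (9,182/11)]
2. After x ≤ 18: [(9,3/4) (12,0) (16,2) (18,11/2) (18,18) (11,18) (9,182/11)]
3. After y ≥ 15: [(9,15) (18,15) (18,18) (11,18) (9,182/11)]
4. After y ≤ 17: [(9,15) (18,15) (18,17) (77/8,17) (9,182/11)]
5. Canonical ring: [(9,15) (18,15) (18,17) (77/8,17) (9,182/11)]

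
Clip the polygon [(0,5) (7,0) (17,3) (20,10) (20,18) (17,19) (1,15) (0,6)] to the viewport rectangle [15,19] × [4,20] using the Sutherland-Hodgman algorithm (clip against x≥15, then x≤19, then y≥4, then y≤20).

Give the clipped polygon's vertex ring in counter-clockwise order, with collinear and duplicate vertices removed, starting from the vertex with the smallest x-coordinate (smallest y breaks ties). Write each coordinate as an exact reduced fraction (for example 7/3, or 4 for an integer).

1. After x ≥ 15: [(15,12/5) (17,3) (20,10) (20,18) (17,19) (15,37/2)]
2. After x ≤ 19: [(15,12/5) (17,3) (19,23/3) (19,55/3) (17,19) (15,37/2)]
3. After y ≥ 4: [(15,4) (122/7,4) (19,23/3) (19,55/3) (17,19) (15,37/2)]
4. After y ≤ 20: [(15,4) (122/7,4) (19,23/3) (19,55/3) (17,19) (15,37/2)]
5. Canonical ring: [(15,4) (122/7,4) (19,23/3) (19,55/3) (17,19) (15,37/2)]

Clipped polygon: [(15,4) (122/7,4) (19,23/3) (19,55/3) (17,19) (15,37/2)]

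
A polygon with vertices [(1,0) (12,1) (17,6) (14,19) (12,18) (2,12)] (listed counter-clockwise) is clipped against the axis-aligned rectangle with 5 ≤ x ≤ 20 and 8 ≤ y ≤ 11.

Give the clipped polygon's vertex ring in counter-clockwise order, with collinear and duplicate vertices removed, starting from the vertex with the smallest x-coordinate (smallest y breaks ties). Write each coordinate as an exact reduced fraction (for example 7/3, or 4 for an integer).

1. After x ≥ 5: [(5,4/11) (12,1) (17,6) (14,19) (12,18) (5,69/5)]
2. After x ≤ 20: [(5,4/11) (12,1) (17,6) (14,19) (12,18) (5,69/5)]
3. After y ≥ 8: [(5,8) (215/13,8) (14,19) (12,18) (5,69/5)]
4. After y ≤ 11: [(5,11) (5,8) (215/13,8) (206/13,11)]
5. Canonical ring: [(5,8) (215/13,8) (206/13,11) (5,11)]

Clipped polygon: [(5,8) (215/13,8) (206/13,11) (5,11)]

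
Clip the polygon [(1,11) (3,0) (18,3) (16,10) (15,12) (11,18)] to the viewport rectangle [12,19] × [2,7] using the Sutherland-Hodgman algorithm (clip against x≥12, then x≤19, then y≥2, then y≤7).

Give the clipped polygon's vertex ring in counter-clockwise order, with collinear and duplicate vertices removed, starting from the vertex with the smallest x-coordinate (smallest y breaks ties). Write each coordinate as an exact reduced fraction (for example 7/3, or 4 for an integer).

Clipped polygon: [(12,2) (13,2) (18,3) (118/7,7) (12,7)]

1. After x ≥ 12: [(12,9/5) (18,3) (16,10) (15,12) (12,33/2)]
2. After x ≤ 19: [(12,9/5) (18,3) (16,10) (15,12) (12,33/2)]
3. After y ≥ 2: [(12,2) (13,2) (18,3) (16,10) (15,12) (12,33/2)]
4. After y ≤ 7: [(12,7) (12,2) (13,2) (18,3) (118/7,7)]
5. Canonical ring: [(12,2) (13,2) (18,3) (118/7,7) (12,7)]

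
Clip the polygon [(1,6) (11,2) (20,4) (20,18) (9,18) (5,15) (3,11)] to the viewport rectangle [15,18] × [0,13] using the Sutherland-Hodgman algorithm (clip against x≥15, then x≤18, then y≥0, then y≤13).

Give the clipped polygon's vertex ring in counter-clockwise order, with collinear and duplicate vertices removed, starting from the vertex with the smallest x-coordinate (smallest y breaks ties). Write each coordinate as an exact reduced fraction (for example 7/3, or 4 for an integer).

Clipped polygon: [(15,26/9) (18,32/9) (18,13) (15,13)]

1. After x ≥ 15: [(15,26/9) (20,4) (20,18) (15,18)]
2. After x ≤ 18: [(15,26/9) (18,32/9) (18,18) (15,18)]
3. After y ≥ 0: [(15,26/9) (18,32/9) (18,18) (15,18)]
4. After y ≤ 13: [(15,13) (15,26/9) (18,32/9) (18,13)]
5. Canonical ring: [(15,26/9) (18,32/9) (18,13) (15,13)]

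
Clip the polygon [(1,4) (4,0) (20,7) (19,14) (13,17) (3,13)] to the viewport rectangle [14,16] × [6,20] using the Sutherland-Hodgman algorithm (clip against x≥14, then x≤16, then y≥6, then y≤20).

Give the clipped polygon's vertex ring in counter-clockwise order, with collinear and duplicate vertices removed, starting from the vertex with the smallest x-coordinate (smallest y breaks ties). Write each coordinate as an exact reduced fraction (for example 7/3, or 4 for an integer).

1. After x ≥ 14: [(14,35/8) (20,7) (19,14) (14,33/2)]
2. After x ≤ 16: [(14,35/8) (16,21/4) (16,31/2) (14,33/2)]
3. After y ≥ 6: [(14,6) (16,6) (16,31/2) (14,33/2)]
4. After y ≤ 20: [(14,6) (16,6) (16,31/2) (14,33/2)]
5. Canonical ring: [(14,6) (16,6) (16,31/2) (14,33/2)]

Clipped polygon: [(14,6) (16,6) (16,31/2) (14,33/2)]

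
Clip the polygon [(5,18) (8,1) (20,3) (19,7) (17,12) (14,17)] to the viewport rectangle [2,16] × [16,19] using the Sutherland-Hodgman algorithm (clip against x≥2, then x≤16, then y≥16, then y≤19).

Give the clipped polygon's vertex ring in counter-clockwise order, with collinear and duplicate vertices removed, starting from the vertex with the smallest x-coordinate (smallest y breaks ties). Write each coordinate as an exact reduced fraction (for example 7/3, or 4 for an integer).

Clipped polygon: [(5,18) (91/17,16) (73/5,16) (14,17)]

1. After x ≥ 2: [(5,18) (8,1) (20,3) (19,7) (17,12) (14,17)]
2. After x ≤ 16: [(5,18) (8,1) (16,7/3) (16,41/3) (14,17)]
3. After y ≥ 16: [(5,18) (91/17,16) (73/5,16) (14,17)]
4. After y ≤ 19: [(5,18) (91/17,16) (73/5,16) (14,17)]
5. Canonical ring: [(5,18) (91/17,16) (73/5,16) (14,17)]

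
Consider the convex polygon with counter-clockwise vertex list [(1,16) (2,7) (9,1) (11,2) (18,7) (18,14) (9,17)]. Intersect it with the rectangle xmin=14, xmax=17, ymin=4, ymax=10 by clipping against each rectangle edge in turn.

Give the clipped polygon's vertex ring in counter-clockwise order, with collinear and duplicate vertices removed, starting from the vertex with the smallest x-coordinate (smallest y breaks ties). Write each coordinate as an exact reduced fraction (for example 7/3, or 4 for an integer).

1. After x ≥ 14: [(14,29/7) (18,7) (18,14) (14,46/3)]
2. After x ≤ 17: [(14,29/7) (17,44/7) (17,43/3) (14,46/3)]
3. After y ≥ 4: [(14,29/7) (17,44/7) (17,43/3) (14,46/3)]
4. After y ≤ 10: [(14,10) (14,29/7) (17,44/7) (17,10)]
5. Canonical ring: [(14,29/7) (17,44/7) (17,10) (14,10)]

Clipped polygon: [(14,29/7) (17,44/7) (17,10) (14,10)]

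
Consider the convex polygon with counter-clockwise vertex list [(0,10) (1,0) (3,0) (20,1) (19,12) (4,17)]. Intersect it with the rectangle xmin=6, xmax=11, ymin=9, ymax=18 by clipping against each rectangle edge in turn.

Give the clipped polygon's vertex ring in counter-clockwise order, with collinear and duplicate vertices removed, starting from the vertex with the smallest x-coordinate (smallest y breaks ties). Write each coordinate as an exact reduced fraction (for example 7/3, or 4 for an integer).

1. After x ≥ 6: [(6,3/17) (20,1) (19,12) (6,49/3)]
2. After x ≤ 11: [(6,3/17) (11,8/17) (11,44/3) (6,49/3)]
3. After y ≥ 9: [(6,9) (11,9) (11,44/3) (6,49/3)]
4. After y ≤ 18: [(6,9) (11,9) (11,44/3) (6,49/3)]
5. Canonical ring: [(6,9) (11,9) (11,44/3) (6,49/3)]

Clipped polygon: [(6,9) (11,9) (11,44/3) (6,49/3)]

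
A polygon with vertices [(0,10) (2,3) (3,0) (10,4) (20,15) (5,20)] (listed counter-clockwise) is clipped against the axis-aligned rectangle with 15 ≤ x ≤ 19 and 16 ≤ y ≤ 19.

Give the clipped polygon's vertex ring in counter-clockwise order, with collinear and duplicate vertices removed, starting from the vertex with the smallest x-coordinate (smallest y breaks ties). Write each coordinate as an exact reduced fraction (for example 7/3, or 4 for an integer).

1. After x ≥ 15: [(15,19/2) (20,15) (15,50/3)]
2. After x ≤ 19: [(15,19/2) (19,139/10) (19,46/3) (15,50/3)]
3. After y ≥ 16: [(15,16) (17,16) (15,50/3)]
4. After y ≤ 19: [(15,16) (17,16) (15,50/3)]
5. Canonical ring: [(15,16) (17,16) (15,50/3)]

Clipped polygon: [(15,16) (17,16) (15,50/3)]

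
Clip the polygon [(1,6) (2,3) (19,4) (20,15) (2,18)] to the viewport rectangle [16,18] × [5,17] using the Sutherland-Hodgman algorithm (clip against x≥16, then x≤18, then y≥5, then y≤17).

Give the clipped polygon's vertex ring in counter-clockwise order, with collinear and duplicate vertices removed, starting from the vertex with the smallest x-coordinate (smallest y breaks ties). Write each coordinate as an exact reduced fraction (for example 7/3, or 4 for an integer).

1. After x ≥ 16: [(16,65/17) (19,4) (20,15) (16,47/3)]
2. After x ≤ 18: [(16,65/17) (18,67/17) (18,46/3) (16,47/3)]
3. After y ≥ 5: [(16,5) (18,5) (18,46/3) (16,47/3)]
4. After y ≤ 17: [(16,5) (18,5) (18,46/3) (16,47/3)]
5. Canonical ring: [(16,5) (18,5) (18,46/3) (16,47/3)]

Clipped polygon: [(16,5) (18,5) (18,46/3) (16,47/3)]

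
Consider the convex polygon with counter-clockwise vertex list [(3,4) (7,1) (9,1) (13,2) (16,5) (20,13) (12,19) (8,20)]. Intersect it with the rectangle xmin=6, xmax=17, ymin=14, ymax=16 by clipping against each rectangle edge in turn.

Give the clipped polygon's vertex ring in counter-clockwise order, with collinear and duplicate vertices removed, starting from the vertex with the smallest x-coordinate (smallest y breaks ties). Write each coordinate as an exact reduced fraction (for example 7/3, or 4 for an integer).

Clipped polygon: [(49/8,14) (17,14) (17,61/4) (16,16) (27/4,16)]

1. After x ≥ 6: [(6,68/5) (6,7/4) (7,1) (9,1) (13,2) (16,5) (20,13) (12,19) (8,20)]
2. After x ≤ 17: [(6,68/5) (6,7/4) (7,1) (9,1) (13,2) (16,5) (17,7) (17,61/4) (12,19) (8,20)]
3. After y ≥ 14: [(49/8,14) (17,14) (17,61/4) (12,19) (8,20)]
4. After y ≤ 16: [(27/4,16) (49/8,14) (17,14) (17,61/4) (16,16)]
5. Canonical ring: [(49/8,14) (17,14) (17,61/4) (16,16) (27/4,16)]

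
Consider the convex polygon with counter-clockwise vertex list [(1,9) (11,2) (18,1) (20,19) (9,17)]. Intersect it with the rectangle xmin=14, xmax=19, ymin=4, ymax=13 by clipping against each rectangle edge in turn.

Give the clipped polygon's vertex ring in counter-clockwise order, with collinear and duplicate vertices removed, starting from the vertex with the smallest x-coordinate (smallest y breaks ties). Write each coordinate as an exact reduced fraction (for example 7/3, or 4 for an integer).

1. After x ≥ 14: [(14,11/7) (18,1) (20,19) (14,197/11)]
2. After x ≤ 19: [(14,11/7) (18,1) (19,10) (19,207/11) (14,197/11)]
3. After y ≥ 4: [(14,4) (55/3,4) (19,10) (19,207/11) (14,197/11)]
4. After y ≤ 13: [(14,13) (14,4) (55/3,4) (19,10) (19,13)]
5. Canonical ring: [(14,4) (55/3,4) (19,10) (19,13) (14,13)]

Clipped polygon: [(14,4) (55/3,4) (19,10) (19,13) (14,13)]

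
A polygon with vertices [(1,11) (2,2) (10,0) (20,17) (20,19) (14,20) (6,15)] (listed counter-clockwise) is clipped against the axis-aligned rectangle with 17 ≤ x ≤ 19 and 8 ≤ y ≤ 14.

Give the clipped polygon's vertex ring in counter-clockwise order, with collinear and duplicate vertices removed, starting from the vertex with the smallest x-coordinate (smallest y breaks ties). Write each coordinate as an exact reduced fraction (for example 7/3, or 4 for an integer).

Clipped polygon: [(17,119/10) (310/17,14) (17,14)]

1. After x ≥ 17: [(17,119/10) (20,17) (20,19) (17,39/2)]
2. After x ≤ 19: [(17,119/10) (19,153/10) (19,115/6) (17,39/2)]
3. After y ≥ 8: [(17,119/10) (19,153/10) (19,115/6) (17,39/2)]
4. After y ≤ 14: [(17,14) (17,119/10) (310/17,14)]
5. Canonical ring: [(17,119/10) (310/17,14) (17,14)]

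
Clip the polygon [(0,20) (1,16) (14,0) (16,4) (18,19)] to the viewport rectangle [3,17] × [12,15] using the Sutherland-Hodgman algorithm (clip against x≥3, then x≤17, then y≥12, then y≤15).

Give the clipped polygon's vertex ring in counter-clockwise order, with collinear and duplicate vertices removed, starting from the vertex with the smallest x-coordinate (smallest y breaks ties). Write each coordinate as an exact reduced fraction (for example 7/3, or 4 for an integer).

1. After x ≥ 3: [(3,119/6) (3,176/13) (14,0) (16,4) (18,19)]
2. After x ≤ 17: [(17,343/18) (3,119/6) (3,176/13) (14,0) (16,4) (17,23/2)]
3. After y ≥ 12: [(17,12) (17,343/18) (3,119/6) (3,176/13) (17/4,12)]
4. After y ≤ 15: [(17,12) (17,15) (3,15) (3,176/13) (17/4,12)]
5. Canonical ring: [(3,176/13) (17/4,12) (17,12) (17,15) (3,15)]

Clipped polygon: [(3,176/13) (17/4,12) (17,12) (17,15) (3,15)]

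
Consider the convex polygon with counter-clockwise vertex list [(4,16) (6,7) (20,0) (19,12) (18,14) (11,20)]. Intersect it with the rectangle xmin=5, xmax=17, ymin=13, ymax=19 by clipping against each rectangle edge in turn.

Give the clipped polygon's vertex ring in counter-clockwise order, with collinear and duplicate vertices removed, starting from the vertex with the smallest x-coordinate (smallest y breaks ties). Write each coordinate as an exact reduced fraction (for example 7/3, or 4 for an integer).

1. After x ≥ 5: [(5,116/7) (5,23/2) (6,7) (20,0) (19,12) (18,14) (11,20)]
2. After x ≤ 17: [(5,116/7) (5,23/2) (6,7) (17,3/2) (17,104/7) (11,20)]
3. After y ≥ 13: [(5,116/7) (5,13) (17,13) (17,104/7) (11,20)]
4. After y ≤ 19: [(37/4,19) (5,116/7) (5,13) (17,13) (17,104/7) (73/6,19)]
5. Canonical ring: [(5,13) (17,13) (17,104/7) (73/6,19) (37/4,19) (5,116/7)]

Clipped polygon: [(5,13) (17,13) (17,104/7) (73/6,19) (37/4,19) (5,116/7)]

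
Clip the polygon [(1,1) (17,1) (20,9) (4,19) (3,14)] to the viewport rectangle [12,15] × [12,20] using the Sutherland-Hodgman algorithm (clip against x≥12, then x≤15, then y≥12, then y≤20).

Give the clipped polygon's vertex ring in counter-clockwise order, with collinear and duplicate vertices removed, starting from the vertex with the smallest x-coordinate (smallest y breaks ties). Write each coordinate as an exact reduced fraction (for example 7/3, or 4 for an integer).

Clipped polygon: [(12,12) (15,12) (15,97/8) (12,14)]

1. After x ≥ 12: [(12,1) (17,1) (20,9) (12,14)]
2. After x ≤ 15: [(12,1) (15,1) (15,97/8) (12,14)]
3. After y ≥ 12: [(12,12) (15,12) (15,97/8) (12,14)]
4. After y ≤ 20: [(12,12) (15,12) (15,97/8) (12,14)]
5. Canonical ring: [(12,12) (15,12) (15,97/8) (12,14)]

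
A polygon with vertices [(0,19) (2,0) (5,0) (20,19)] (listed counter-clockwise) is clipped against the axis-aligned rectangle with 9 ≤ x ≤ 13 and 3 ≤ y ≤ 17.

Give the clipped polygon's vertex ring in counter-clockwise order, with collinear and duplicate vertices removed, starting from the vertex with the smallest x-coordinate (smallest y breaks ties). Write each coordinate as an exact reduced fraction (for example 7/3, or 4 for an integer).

Clipped polygon: [(9,76/15) (13,152/15) (13,17) (9,17)]

1. After x ≥ 9: [(9,19) (9,76/15) (20,19)]
2. After x ≤ 13: [(13,19) (9,19) (9,76/15) (13,152/15)]
3. After y ≥ 3: [(13,19) (9,19) (9,76/15) (13,152/15)]
4. After y ≤ 17: [(13,17) (9,17) (9,76/15) (13,152/15)]
5. Canonical ring: [(9,76/15) (13,152/15) (13,17) (9,17)]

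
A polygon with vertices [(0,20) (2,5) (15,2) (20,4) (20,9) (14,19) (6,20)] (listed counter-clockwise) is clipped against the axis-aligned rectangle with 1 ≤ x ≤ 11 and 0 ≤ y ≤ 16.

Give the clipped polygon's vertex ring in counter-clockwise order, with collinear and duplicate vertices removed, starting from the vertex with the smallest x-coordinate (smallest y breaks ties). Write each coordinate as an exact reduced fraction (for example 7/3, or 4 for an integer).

1. After x ≥ 1: [(1,20) (1,25/2) (2,5) (15,2) (20,4) (20,9) (14,19) (6,20)]
2. After x ≤ 11: [(1,20) (1,25/2) (2,5) (11,38/13) (11,155/8) (6,20)]
3. After y ≥ 0: [(1,20) (1,25/2) (2,5) (11,38/13) (11,155/8) (6,20)]
4. After y ≤ 16: [(1,16) (1,25/2) (2,5) (11,38/13) (11,16)]
5. Canonical ring: [(1,25/2) (2,5) (11,38/13) (11,16) (1,16)]

Clipped polygon: [(1,25/2) (2,5) (11,38/13) (11,16) (1,16)]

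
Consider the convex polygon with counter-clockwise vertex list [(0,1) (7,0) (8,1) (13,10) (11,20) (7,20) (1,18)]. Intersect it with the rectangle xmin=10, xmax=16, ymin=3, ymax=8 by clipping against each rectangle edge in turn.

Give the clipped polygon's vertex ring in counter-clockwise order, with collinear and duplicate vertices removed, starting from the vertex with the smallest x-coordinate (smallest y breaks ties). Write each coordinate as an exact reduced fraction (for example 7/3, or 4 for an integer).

Clipped polygon: [(10,23/5) (107/9,8) (10,8)]

1. After x ≥ 10: [(10,23/5) (13,10) (11,20) (10,20)]
2. After x ≤ 16: [(10,23/5) (13,10) (11,20) (10,20)]
3. After y ≥ 3: [(10,23/5) (13,10) (11,20) (10,20)]
4. After y ≤ 8: [(10,8) (10,23/5) (107/9,8)]
5. Canonical ring: [(10,23/5) (107/9,8) (10,8)]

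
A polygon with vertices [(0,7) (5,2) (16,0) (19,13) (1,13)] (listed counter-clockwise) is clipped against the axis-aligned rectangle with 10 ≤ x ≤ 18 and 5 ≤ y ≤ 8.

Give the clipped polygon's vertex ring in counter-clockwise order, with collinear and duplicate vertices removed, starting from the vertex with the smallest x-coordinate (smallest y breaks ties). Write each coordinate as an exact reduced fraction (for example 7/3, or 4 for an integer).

Clipped polygon: [(10,5) (223/13,5) (232/13,8) (10,8)]

1. After x ≥ 10: [(10,12/11) (16,0) (19,13) (10,13)]
2. After x ≤ 18: [(10,12/11) (16,0) (18,26/3) (18,13) (10,13)]
3. After y ≥ 5: [(10,5) (223/13,5) (18,26/3) (18,13) (10,13)]
4. After y ≤ 8: [(10,8) (10,5) (223/13,5) (232/13,8)]
5. Canonical ring: [(10,5) (223/13,5) (232/13,8) (10,8)]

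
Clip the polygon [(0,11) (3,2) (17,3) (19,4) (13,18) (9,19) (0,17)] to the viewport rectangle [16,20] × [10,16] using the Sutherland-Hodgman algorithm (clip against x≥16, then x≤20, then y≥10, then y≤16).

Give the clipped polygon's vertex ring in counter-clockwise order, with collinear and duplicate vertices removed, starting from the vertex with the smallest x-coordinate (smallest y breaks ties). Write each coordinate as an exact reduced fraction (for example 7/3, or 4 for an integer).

1. After x ≥ 16: [(16,41/14) (17,3) (19,4) (16,11)]
2. After x ≤ 20: [(16,41/14) (17,3) (19,4) (16,11)]
3. After y ≥ 10: [(16,10) (115/7,10) (16,11)]
4. After y ≤ 16: [(16,10) (115/7,10) (16,11)]
5. Canonical ring: [(16,10) (115/7,10) (16,11)]

Clipped polygon: [(16,10) (115/7,10) (16,11)]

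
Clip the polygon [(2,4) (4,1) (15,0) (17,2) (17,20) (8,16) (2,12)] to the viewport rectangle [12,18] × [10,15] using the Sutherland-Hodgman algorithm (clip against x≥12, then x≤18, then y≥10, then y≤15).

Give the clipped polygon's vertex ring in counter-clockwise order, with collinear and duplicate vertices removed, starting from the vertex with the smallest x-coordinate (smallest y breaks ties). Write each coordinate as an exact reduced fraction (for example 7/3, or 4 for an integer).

1. After x ≥ 12: [(12,3/11) (15,0) (17,2) (17,20) (12,160/9)]
2. After x ≤ 18: [(12,3/11) (15,0) (17,2) (17,20) (12,160/9)]
3. After y ≥ 10: [(12,10) (17,10) (17,20) (12,160/9)]
4. After y ≤ 15: [(12,15) (12,10) (17,10) (17,15)]
5. Canonical ring: [(12,10) (17,10) (17,15) (12,15)]

Clipped polygon: [(12,10) (17,10) (17,15) (12,15)]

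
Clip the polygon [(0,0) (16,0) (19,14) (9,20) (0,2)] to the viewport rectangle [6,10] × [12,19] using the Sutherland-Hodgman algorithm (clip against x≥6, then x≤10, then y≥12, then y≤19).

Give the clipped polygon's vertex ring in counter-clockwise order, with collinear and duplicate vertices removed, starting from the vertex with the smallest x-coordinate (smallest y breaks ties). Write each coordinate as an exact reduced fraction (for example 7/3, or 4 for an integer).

Clipped polygon: [(6,12) (10,12) (10,19) (17/2,19) (6,14)]

1. After x ≥ 6: [(6,0) (16,0) (19,14) (9,20) (6,14)]
2. After x ≤ 10: [(6,0) (10,0) (10,97/5) (9,20) (6,14)]
3. After y ≥ 12: [(6,12) (10,12) (10,97/5) (9,20) (6,14)]
4. After y ≤ 19: [(6,12) (10,12) (10,19) (17/2,19) (6,14)]
5. Canonical ring: [(6,12) (10,12) (10,19) (17/2,19) (6,14)]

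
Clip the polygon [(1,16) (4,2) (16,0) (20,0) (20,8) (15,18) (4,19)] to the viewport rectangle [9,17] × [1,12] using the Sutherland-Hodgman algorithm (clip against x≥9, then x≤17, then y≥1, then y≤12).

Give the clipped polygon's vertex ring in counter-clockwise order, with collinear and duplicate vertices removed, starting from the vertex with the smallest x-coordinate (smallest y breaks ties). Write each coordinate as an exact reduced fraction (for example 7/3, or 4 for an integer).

1. After x ≥ 9: [(9,7/6) (16,0) (20,0) (20,8) (15,18) (9,204/11)]
2. After x ≤ 17: [(9,7/6) (16,0) (17,0) (17,14) (15,18) (9,204/11)]
3. After y ≥ 1: [(9,7/6) (10,1) (17,1) (17,14) (15,18) (9,204/11)]
4. After y ≤ 12: [(9,12) (9,7/6) (10,1) (17,1) (17,12)]
5. Canonical ring: [(9,7/6) (10,1) (17,1) (17,12) (9,12)]

Clipped polygon: [(9,7/6) (10,1) (17,1) (17,12) (9,12)]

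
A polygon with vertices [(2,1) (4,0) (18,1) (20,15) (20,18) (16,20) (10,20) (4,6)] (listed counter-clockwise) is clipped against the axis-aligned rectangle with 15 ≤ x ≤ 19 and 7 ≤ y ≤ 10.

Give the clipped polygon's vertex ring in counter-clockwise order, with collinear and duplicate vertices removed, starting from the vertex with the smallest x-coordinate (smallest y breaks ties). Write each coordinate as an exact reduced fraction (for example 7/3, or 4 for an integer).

1. After x ≥ 15: [(15,11/14) (18,1) (20,15) (20,18) (16,20) (15,20)]
2. After x ≤ 19: [(15,11/14) (18,1) (19,8) (19,37/2) (16,20) (15,20)]
3. After y ≥ 7: [(15,7) (132/7,7) (19,8) (19,37/2) (16,20) (15,20)]
4. After y ≤ 10: [(15,10) (15,7) (132/7,7) (19,8) (19,10)]
5. Canonical ring: [(15,7) (132/7,7) (19,8) (19,10) (15,10)]

Clipped polygon: [(15,7) (132/7,7) (19,8) (19,10) (15,10)]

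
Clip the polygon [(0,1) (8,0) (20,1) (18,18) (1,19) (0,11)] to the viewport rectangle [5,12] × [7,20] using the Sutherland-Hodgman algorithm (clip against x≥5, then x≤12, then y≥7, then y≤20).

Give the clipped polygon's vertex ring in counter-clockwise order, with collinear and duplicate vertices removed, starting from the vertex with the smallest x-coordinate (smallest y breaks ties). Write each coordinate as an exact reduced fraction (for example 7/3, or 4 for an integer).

Clipped polygon: [(5,7) (12,7) (12,312/17) (5,319/17)]

1. After x ≥ 5: [(5,3/8) (8,0) (20,1) (18,18) (5,319/17)]
2. After x ≤ 12: [(5,3/8) (8,0) (12,1/3) (12,312/17) (5,319/17)]
3. After y ≥ 7: [(5,7) (12,7) (12,312/17) (5,319/17)]
4. After y ≤ 20: [(5,7) (12,7) (12,312/17) (5,319/17)]
5. Canonical ring: [(5,7) (12,7) (12,312/17) (5,319/17)]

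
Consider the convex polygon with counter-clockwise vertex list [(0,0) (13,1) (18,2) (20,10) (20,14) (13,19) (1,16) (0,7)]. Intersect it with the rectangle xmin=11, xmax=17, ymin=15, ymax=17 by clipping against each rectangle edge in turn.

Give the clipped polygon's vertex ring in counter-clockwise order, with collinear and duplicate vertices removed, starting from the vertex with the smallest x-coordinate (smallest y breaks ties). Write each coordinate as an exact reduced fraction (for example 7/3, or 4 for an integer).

1. After x ≥ 11: [(11,11/13) (13,1) (18,2) (20,10) (20,14) (13,19) (11,37/2)]
2. After x ≤ 17: [(11,11/13) (13,1) (17,9/5) (17,113/7) (13,19) (11,37/2)]
3. After y ≥ 15: [(11,15) (17,15) (17,113/7) (13,19) (11,37/2)]
4. After y ≤ 17: [(11,17) (11,15) (17,15) (17,113/7) (79/5,17)]
5. Canonical ring: [(11,15) (17,15) (17,113/7) (79/5,17) (11,17)]

Clipped polygon: [(11,15) (17,15) (17,113/7) (79/5,17) (11,17)]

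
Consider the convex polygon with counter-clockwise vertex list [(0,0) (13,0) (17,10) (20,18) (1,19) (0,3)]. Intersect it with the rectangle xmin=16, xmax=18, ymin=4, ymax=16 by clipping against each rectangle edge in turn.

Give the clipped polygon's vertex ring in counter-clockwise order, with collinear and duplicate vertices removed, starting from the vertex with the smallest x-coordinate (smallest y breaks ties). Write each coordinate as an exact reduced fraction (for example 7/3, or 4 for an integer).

Clipped polygon: [(16,15/2) (17,10) (18,38/3) (18,16) (16,16)]

1. After x ≥ 16: [(16,15/2) (17,10) (20,18) (16,346/19)]
2. After x ≤ 18: [(16,15/2) (17,10) (18,38/3) (18,344/19) (16,346/19)]
3. After y ≥ 4: [(16,15/2) (17,10) (18,38/3) (18,344/19) (16,346/19)]
4. After y ≤ 16: [(16,16) (16,15/2) (17,10) (18,38/3) (18,16)]
5. Canonical ring: [(16,15/2) (17,10) (18,38/3) (18,16) (16,16)]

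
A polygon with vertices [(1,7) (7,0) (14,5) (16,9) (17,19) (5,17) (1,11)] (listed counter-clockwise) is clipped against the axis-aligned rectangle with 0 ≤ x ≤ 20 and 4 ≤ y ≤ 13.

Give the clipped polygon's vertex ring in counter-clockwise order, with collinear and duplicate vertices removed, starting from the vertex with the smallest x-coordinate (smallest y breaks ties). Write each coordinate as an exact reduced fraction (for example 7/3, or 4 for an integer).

Clipped polygon: [(1,7) (25/7,4) (63/5,4) (14,5) (16,9) (82/5,13) (7/3,13) (1,11)]

1. After x ≥ 0: [(1,7) (7,0) (14,5) (16,9) (17,19) (5,17) (1,11)]
2. After x ≤ 20: [(1,7) (7,0) (14,5) (16,9) (17,19) (5,17) (1,11)]
3. After y ≥ 4: [(1,7) (25/7,4) (63/5,4) (14,5) (16,9) (17,19) (5,17) (1,11)]
4. After y ≤ 13: [(1,7) (25/7,4) (63/5,4) (14,5) (16,9) (82/5,13) (7/3,13) (1,11)]
5. Canonical ring: [(1,7) (25/7,4) (63/5,4) (14,5) (16,9) (82/5,13) (7/3,13) (1,11)]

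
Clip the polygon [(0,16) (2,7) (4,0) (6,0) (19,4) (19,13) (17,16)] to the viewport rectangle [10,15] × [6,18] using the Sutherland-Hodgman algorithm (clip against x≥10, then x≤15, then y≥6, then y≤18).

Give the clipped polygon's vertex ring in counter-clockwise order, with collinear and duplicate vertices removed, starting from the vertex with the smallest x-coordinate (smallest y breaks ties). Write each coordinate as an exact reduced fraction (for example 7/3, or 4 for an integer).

1. After x ≥ 10: [(10,16) (10,16/13) (19,4) (19,13) (17,16)]
2. After x ≤ 15: [(15,16) (10,16) (10,16/13) (15,36/13)]
3. After y ≥ 6: [(15,6) (15,16) (10,16) (10,6)]
4. After y ≤ 18: [(15,6) (15,16) (10,16) (10,6)]
5. Canonical ring: [(10,6) (15,6) (15,16) (10,16)]

Clipped polygon: [(10,6) (15,6) (15,16) (10,16)]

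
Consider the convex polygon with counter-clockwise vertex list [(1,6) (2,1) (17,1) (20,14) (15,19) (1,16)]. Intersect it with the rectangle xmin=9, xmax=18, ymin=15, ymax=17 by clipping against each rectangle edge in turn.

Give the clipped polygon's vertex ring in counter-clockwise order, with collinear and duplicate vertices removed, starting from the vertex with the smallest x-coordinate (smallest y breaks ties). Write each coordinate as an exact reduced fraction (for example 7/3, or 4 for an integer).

1. After x ≥ 9: [(9,1) (17,1) (20,14) (15,19) (9,124/7)]
2. After x ≤ 18: [(9,1) (17,1) (18,16/3) (18,16) (15,19) (9,124/7)]
3. After y ≥ 15: [(9,15) (18,15) (18,16) (15,19) (9,124/7)]
4. After y ≤ 17: [(9,17) (9,15) (18,15) (18,16) (17,17)]
5. Canonical ring: [(9,15) (18,15) (18,16) (17,17) (9,17)]

Clipped polygon: [(9,15) (18,15) (18,16) (17,17) (9,17)]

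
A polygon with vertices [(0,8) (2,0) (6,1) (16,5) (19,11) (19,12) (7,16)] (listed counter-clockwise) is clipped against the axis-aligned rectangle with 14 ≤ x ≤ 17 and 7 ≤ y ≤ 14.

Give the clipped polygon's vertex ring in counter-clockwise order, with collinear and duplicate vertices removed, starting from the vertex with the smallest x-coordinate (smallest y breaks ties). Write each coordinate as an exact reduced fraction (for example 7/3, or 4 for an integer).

1. After x ≥ 14: [(14,21/5) (16,5) (19,11) (19,12) (14,41/3)]
2. After x ≤ 17: [(14,21/5) (16,5) (17,7) (17,38/3) (14,41/3)]
3. After y ≥ 7: [(14,7) (17,7) (17,7) (17,38/3) (14,41/3)]
4. After y ≤ 14: [(14,7) (17,7) (17,7) (17,38/3) (14,41/3)]
5. Canonical ring: [(14,7) (17,7) (17,38/3) (14,41/3)]

Clipped polygon: [(14,7) (17,7) (17,38/3) (14,41/3)]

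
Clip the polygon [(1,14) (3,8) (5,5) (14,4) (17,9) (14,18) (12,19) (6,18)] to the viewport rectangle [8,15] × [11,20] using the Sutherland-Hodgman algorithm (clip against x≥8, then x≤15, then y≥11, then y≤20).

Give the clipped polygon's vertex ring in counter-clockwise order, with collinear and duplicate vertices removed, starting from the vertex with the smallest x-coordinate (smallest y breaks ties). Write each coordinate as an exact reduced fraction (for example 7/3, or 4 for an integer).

Clipped polygon: [(8,11) (15,11) (15,15) (14,18) (12,19) (8,55/3)]

1. After x ≥ 8: [(8,14/3) (14,4) (17,9) (14,18) (12,19) (8,55/3)]
2. After x ≤ 15: [(8,14/3) (14,4) (15,17/3) (15,15) (14,18) (12,19) (8,55/3)]
3. After y ≥ 11: [(8,11) (15,11) (15,15) (14,18) (12,19) (8,55/3)]
4. After y ≤ 20: [(8,11) (15,11) (15,15) (14,18) (12,19) (8,55/3)]
5. Canonical ring: [(8,11) (15,11) (15,15) (14,18) (12,19) (8,55/3)]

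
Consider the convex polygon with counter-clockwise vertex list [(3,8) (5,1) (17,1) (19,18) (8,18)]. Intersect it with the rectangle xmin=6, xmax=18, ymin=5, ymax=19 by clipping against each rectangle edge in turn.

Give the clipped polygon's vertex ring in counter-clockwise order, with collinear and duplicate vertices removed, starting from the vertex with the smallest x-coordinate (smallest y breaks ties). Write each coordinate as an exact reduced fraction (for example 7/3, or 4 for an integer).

Clipped polygon: [(6,5) (297/17,5) (18,19/2) (18,18) (8,18) (6,14)]

1. After x ≥ 6: [(6,14) (6,1) (17,1) (19,18) (8,18)]
2. After x ≤ 18: [(6,14) (6,1) (17,1) (18,19/2) (18,18) (8,18)]
3. After y ≥ 5: [(6,14) (6,5) (297/17,5) (18,19/2) (18,18) (8,18)]
4. After y ≤ 19: [(6,14) (6,5) (297/17,5) (18,19/2) (18,18) (8,18)]
5. Canonical ring: [(6,5) (297/17,5) (18,19/2) (18,18) (8,18) (6,14)]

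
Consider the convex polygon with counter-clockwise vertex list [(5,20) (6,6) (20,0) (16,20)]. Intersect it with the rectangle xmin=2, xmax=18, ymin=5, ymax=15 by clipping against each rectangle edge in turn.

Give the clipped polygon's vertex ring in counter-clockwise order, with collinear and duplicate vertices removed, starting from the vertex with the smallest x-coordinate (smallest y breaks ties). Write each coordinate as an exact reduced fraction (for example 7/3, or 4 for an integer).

Clipped polygon: [(75/14,15) (6,6) (25/3,5) (18,5) (18,10) (17,15)]

1. After x ≥ 2: [(5,20) (6,6) (20,0) (16,20)]
2. After x ≤ 18: [(5,20) (6,6) (18,6/7) (18,10) (16,20)]
3. After y ≥ 5: [(5,20) (6,6) (25/3,5) (18,5) (18,10) (16,20)]
4. After y ≤ 15: [(75/14,15) (6,6) (25/3,5) (18,5) (18,10) (17,15)]
5. Canonical ring: [(75/14,15) (6,6) (25/3,5) (18,5) (18,10) (17,15)]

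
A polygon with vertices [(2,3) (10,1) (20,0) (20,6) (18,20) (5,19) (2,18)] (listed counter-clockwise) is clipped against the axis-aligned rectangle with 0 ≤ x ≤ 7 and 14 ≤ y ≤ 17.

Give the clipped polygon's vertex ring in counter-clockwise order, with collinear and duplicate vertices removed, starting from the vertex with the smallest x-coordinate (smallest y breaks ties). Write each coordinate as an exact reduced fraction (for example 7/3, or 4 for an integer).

1. After x ≥ 0: [(2,3) (10,1) (20,0) (20,6) (18,20) (5,19) (2,18)]
2. After x ≤ 7: [(2,3) (7,7/4) (7,249/13) (5,19) (2,18)]
3. After y ≥ 14: [(2,14) (7,14) (7,249/13) (5,19) (2,18)]
4. After y ≤ 17: [(2,17) (2,14) (7,14) (7,17)]
5. Canonical ring: [(2,14) (7,14) (7,17) (2,17)]

Clipped polygon: [(2,14) (7,14) (7,17) (2,17)]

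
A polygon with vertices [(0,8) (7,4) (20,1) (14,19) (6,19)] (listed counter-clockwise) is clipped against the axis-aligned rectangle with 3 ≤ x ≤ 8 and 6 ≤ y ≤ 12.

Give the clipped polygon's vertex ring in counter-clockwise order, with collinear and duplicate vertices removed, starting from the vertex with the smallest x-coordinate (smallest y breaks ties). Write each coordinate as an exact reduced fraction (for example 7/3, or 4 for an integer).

Clipped polygon: [(3,44/7) (7/2,6) (8,6) (8,12) (3,12)]

1. After x ≥ 3: [(3,27/2) (3,44/7) (7,4) (20,1) (14,19) (6,19)]
2. After x ≤ 8: [(3,27/2) (3,44/7) (7,4) (8,49/13) (8,19) (6,19)]
3. After y ≥ 6: [(3,27/2) (3,44/7) (7/2,6) (8,6) (8,19) (6,19)]
4. After y ≤ 12: [(3,12) (3,44/7) (7/2,6) (8,6) (8,12)]
5. Canonical ring: [(3,44/7) (7/2,6) (8,6) (8,12) (3,12)]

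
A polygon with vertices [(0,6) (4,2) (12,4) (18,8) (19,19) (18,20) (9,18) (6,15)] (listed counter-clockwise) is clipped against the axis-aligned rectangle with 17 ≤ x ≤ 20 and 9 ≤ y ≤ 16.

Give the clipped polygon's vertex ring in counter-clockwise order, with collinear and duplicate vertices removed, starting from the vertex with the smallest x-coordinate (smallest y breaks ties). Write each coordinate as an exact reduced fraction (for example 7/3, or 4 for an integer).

1. After x ≥ 17: [(17,22/3) (18,8) (19,19) (18,20) (17,178/9)]
2. After x ≤ 20: [(17,22/3) (18,8) (19,19) (18,20) (17,178/9)]
3. After y ≥ 9: [(17,9) (199/11,9) (19,19) (18,20) (17,178/9)]
4. After y ≤ 16: [(17,16) (17,9) (199/11,9) (206/11,16)]
5. Canonical ring: [(17,9) (199/11,9) (206/11,16) (17,16)]

Clipped polygon: [(17,9) (199/11,9) (206/11,16) (17,16)]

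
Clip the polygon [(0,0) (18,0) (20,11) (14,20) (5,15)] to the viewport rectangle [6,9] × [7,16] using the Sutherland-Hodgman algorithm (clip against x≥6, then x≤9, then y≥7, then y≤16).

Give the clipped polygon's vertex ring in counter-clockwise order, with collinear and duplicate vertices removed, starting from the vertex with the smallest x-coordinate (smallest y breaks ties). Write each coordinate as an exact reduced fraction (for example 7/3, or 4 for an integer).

Clipped polygon: [(6,7) (9,7) (9,16) (34/5,16) (6,140/9)]

1. After x ≥ 6: [(6,0) (18,0) (20,11) (14,20) (6,140/9)]
2. After x ≤ 9: [(6,0) (9,0) (9,155/9) (6,140/9)]
3. After y ≥ 7: [(6,7) (9,7) (9,155/9) (6,140/9)]
4. After y ≤ 16: [(6,7) (9,7) (9,16) (34/5,16) (6,140/9)]
5. Canonical ring: [(6,7) (9,7) (9,16) (34/5,16) (6,140/9)]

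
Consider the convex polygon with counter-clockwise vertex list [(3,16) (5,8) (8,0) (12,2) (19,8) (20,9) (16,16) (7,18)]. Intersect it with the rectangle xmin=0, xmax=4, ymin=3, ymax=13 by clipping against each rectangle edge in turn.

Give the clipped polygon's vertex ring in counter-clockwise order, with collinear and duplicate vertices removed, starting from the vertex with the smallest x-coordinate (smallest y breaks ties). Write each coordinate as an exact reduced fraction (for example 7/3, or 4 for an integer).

Clipped polygon: [(15/4,13) (4,12) (4,13)]

1. After x ≥ 0: [(3,16) (5,8) (8,0) (12,2) (19,8) (20,9) (16,16) (7,18)]
2. After x ≤ 4: [(4,33/2) (3,16) (4,12)]
3. After y ≥ 3: [(4,33/2) (3,16) (4,12)]
4. After y ≤ 13: [(4,13) (15/4,13) (4,12)]
5. Canonical ring: [(15/4,13) (4,12) (4,13)]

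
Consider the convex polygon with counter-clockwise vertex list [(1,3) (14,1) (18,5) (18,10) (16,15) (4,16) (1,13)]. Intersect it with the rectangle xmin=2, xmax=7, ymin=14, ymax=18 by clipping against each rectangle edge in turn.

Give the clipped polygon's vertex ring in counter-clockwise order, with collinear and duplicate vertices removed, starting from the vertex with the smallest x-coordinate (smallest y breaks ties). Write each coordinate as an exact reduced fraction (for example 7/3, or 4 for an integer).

1. After x ≥ 2: [(2,37/13) (14,1) (18,5) (18,10) (16,15) (4,16) (2,14)]
2. After x ≤ 7: [(2,37/13) (7,27/13) (7,63/4) (4,16) (2,14)]
3. After y ≥ 14: [(2,14) (7,14) (7,63/4) (4,16) (2,14)]
4. After y ≤ 18: [(2,14) (7,14) (7,63/4) (4,16) (2,14)]
5. Canonical ring: [(2,14) (7,14) (7,63/4) (4,16)]

Clipped polygon: [(2,14) (7,14) (7,63/4) (4,16)]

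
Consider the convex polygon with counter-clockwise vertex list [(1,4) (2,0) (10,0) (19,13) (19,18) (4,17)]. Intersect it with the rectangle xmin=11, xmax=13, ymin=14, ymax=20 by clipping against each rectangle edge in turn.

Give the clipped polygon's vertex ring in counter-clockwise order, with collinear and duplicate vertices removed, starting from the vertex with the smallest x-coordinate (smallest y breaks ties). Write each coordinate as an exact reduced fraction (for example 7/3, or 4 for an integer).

1. After x ≥ 11: [(11,13/9) (19,13) (19,18) (11,262/15)]
2. After x ≤ 13: [(11,13/9) (13,13/3) (13,88/5) (11,262/15)]
3. After y ≥ 14: [(11,14) (13,14) (13,88/5) (11,262/15)]
4. After y ≤ 20: [(11,14) (13,14) (13,88/5) (11,262/15)]
5. Canonical ring: [(11,14) (13,14) (13,88/5) (11,262/15)]

Clipped polygon: [(11,14) (13,14) (13,88/5) (11,262/15)]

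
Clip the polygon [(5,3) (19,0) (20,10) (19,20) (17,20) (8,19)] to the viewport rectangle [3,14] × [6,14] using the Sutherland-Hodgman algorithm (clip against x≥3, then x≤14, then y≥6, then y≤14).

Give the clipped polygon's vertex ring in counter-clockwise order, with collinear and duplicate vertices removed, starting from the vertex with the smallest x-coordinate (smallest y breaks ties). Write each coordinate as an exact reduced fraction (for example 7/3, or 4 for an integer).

1. After x ≥ 3: [(5,3) (19,0) (20,10) (19,20) (17,20) (8,19)]
2. After x ≤ 14: [(5,3) (14,15/14) (14,59/3) (8,19)]
3. After y ≥ 6: [(89/16,6) (14,6) (14,59/3) (8,19)]
4. After y ≤ 14: [(113/16,14) (89/16,6) (14,6) (14,14)]
5. Canonical ring: [(89/16,6) (14,6) (14,14) (113/16,14)]

Clipped polygon: [(89/16,6) (14,6) (14,14) (113/16,14)]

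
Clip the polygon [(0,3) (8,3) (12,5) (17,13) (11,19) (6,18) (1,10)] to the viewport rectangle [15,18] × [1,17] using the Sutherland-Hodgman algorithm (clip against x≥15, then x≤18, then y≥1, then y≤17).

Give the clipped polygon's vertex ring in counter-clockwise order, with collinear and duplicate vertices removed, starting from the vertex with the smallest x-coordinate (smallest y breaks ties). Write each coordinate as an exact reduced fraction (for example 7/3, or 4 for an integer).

Clipped polygon: [(15,49/5) (17,13) (15,15)]

1. After x ≥ 15: [(15,49/5) (17,13) (15,15)]
2. After x ≤ 18: [(15,49/5) (17,13) (15,15)]
3. After y ≥ 1: [(15,49/5) (17,13) (15,15)]
4. After y ≤ 17: [(15,49/5) (17,13) (15,15)]
5. Canonical ring: [(15,49/5) (17,13) (15,15)]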